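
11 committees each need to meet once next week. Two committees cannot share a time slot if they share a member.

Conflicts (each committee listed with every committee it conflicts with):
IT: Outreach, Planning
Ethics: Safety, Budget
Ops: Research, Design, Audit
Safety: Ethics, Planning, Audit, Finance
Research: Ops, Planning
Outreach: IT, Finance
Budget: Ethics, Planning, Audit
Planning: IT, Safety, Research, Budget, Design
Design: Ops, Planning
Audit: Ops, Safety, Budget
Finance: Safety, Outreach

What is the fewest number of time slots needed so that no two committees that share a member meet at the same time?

The cycle Budget-Planning-Design-Ops-Audit-Budget has odd length 5, so it cannot be 2-colored; at least 3 time slots are needed.
3 time slots suffice: time slot 1 → {Ethics, Ops, Planning, Finance}; time slot 2 → {Safety, Research, Outreach, Budget, Design}; time slot 3 → {IT, Audit}. Each listed conflict is separated.

3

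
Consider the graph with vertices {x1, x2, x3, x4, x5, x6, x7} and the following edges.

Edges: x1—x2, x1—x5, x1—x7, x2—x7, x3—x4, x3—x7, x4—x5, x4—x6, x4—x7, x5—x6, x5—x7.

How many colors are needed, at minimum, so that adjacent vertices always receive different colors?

3

x1, x2, x7 are pairwise adjacent, so at least 3 colors are needed.
A valid assignment using 3 colors: x1=2, x2=3, x3=3, x4=2, x5=3, x6=1, x7=1. No two adjacent vertices share a color.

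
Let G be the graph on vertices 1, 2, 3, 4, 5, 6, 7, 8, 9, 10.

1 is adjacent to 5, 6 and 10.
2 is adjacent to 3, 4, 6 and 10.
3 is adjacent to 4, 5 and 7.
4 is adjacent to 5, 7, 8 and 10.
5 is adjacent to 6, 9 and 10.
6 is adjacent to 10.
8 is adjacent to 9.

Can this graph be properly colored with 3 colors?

No

1, 5, 6, 10 are mutually adjacent (a clique of size 4), so at least 4 colors are needed.
So 3 colors are not enough.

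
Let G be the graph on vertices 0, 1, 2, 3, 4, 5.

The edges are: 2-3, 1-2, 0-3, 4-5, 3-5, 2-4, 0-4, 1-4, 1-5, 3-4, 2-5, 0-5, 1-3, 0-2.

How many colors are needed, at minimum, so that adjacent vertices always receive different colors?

5

0, 2, 3, 4, 5 are mutually adjacent (a clique of size 5), so at least 5 colors are needed.
One proper 5-coloring: 0=purple, 1=purple, 2=green, 3=blue, 4=red, 5=yellow. Every edge joins two different colors.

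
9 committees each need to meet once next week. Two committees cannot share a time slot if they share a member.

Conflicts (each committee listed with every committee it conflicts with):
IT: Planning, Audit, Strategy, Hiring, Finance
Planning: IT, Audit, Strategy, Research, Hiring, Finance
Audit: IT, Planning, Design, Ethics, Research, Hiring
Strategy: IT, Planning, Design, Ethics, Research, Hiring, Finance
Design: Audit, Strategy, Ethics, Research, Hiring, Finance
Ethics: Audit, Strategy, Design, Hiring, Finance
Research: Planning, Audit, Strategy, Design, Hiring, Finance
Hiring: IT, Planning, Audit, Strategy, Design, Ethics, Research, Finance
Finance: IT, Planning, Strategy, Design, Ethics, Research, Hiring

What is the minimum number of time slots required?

IT, Planning, Strategy, Hiring, Finance are mutually in conflict, so at least 5 time slots are needed.
5 time slots suffice: IT=5, Planning=4, Audit=2, Strategy=2, Design=4, Ethics=5, Research=5, Hiring=1, Finance=3. Every pair that conflicts lands in different time slots.

5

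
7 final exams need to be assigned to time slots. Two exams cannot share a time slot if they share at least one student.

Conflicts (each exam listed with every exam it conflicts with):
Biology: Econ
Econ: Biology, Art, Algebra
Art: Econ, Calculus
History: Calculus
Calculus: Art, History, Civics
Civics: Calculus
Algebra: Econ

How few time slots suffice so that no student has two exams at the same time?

2

History and Calculus conflict, so at least 2 time slots are needed.
2 time slots suffice: time slot 1 → {Econ, Calculus}; time slot 2 → {Biology, Art, History, Civics, Algebra}. Each listed conflict is separated.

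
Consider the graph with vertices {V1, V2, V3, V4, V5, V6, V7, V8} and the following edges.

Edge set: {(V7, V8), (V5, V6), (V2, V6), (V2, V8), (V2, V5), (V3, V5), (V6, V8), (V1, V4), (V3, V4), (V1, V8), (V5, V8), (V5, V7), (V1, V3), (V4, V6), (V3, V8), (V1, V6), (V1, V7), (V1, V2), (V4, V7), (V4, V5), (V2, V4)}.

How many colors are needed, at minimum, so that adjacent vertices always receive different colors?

V2, V4, V5, V6 are mutually adjacent (a clique of size 4), so at least 4 colors are needed.
4 colors suffice: color 1 → {V1, V5}; color 2 → {V4, V8}; color 3 → {V2, V3, V7}; color 4 → {V6}. No two adjacent vertices share a color.

4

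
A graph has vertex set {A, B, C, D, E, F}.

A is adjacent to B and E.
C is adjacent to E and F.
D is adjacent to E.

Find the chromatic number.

A and E are adjacent, so at least 2 colors are needed.
2 colors suffice: color 1 → {B, E, F}; color 2 → {A, C, D}. Each edge has distinct colors on its endpoints.

2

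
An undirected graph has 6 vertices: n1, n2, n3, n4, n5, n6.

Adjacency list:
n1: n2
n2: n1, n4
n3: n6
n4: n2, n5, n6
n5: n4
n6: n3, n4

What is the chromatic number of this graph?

2

n3 and n6 are adjacent, so at least 2 colors are needed.
A valid assignment using 2 colors: n1=1, n2=2, n3=1, n4=1, n5=2, n6=2. Every edge joins two different colors.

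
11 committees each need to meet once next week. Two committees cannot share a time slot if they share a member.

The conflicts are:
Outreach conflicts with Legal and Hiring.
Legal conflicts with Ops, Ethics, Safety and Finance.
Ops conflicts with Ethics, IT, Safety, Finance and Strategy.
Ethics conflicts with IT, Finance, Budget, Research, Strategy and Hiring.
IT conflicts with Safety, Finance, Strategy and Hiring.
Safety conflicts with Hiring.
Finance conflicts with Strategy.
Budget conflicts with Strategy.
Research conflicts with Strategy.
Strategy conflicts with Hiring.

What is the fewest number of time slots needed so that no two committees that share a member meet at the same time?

5

Ops, Ethics, IT, Finance, Strategy all conflict with each other, so at least 5 time slots are needed.
Using 5 time slots: Outreach=1, Legal=2, Ops=4, Ethics=1, IT=3, Safety=1, Finance=5, Budget=3, Research=3, Strategy=2, Hiring=4. No two conflicting committees share a time slot.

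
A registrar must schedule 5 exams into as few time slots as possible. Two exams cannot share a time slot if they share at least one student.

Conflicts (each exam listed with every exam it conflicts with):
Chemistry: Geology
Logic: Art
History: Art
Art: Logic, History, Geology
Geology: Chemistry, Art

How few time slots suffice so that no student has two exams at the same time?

2

Art and Geology conflict, so at least 2 time slots are needed.
2 time slots suffice: time slot 1 → {Chemistry, Art}; time slot 2 → {Logic, History, Geology}. Each listed conflict is separated.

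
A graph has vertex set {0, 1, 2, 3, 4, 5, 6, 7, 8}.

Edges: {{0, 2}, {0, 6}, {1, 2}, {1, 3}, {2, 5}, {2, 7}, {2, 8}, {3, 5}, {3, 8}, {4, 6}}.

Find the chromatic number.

0 and 2 are adjacent, so at least 2 colors are needed.
One proper 2-coloring: 0=b, 1=b, 2=a, 3=a, 4=b, 5=b, 6=a, 7=b, 8=b. Each edge has distinct colors on its endpoints.

2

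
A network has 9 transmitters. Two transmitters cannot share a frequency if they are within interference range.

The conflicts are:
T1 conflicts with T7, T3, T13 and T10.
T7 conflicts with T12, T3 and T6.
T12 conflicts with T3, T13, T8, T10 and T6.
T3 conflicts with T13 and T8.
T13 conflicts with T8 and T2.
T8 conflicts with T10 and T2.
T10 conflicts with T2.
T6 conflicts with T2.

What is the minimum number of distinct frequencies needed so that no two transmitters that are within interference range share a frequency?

4

T12, T3, T13, T8 all conflict with each other, so at least 4 frequencies are needed.
A valid assignment using 4 frequencies: T1=1, T7=2, T12=1, T3=3, T13=2, T8=4, T10=2, T6=3, T2=1. Every pair that conflicts lands in different frequencies.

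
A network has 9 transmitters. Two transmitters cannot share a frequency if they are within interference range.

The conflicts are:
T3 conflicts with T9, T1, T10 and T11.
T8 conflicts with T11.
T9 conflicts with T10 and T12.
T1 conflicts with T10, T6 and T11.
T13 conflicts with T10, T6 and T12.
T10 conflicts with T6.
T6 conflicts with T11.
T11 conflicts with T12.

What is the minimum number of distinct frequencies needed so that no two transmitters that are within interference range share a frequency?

3

T13, T10, T6 pairwise conflict, so at least 3 frequencies are needed.
3 frequencies suffice: T3=3, T8=2, T9=2, T1=2, T13=2, T10=1, T6=3, T11=1, T12=3. Each listed conflict is separated.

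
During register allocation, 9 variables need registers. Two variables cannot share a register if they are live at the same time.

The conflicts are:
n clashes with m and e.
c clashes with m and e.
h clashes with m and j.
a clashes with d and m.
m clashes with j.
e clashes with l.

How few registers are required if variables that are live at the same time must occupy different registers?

3

h, m, j all conflict with each other, so at least 3 registers are needed.
3 registers suffice: register 1 → {d, m, e}; register 2 → {n, c, a, j, l}; register 3 → {h}. Each listed conflict is separated.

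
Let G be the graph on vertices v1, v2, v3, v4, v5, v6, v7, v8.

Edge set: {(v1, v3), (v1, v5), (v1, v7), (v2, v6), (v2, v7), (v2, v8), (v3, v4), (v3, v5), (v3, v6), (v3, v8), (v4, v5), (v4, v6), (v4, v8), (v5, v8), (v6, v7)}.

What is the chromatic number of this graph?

4

v3, v4, v5, v8 form a clique, so at least 4 colors are needed.
4 colors suffice: v1=2, v2=1, v3=1, v4=2, v5=3, v6=3, v7=4, v8=4. No two adjacent vertices share a color.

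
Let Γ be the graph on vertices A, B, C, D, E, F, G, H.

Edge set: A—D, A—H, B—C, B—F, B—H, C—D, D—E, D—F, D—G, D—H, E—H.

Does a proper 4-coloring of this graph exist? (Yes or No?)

The chromatic number is 3. D, E, H are pairwise adjacent, so at least 3 colors are needed.
3 colors suffice: color 1 → {B, D}; color 2 → {C, F, G, H}; color 3 → {A, E}.
Since 4 ≥ 3, a proper 4-coloring certainly exists.

Yes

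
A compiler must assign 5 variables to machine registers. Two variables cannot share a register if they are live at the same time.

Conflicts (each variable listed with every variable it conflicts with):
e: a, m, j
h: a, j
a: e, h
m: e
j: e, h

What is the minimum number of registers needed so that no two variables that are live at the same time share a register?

2

e and j conflict, so at least 2 registers are needed.
2 registers suffice: register 1 → {e, h}; register 2 → {a, m, j}. Every pair that conflicts lands in different registers.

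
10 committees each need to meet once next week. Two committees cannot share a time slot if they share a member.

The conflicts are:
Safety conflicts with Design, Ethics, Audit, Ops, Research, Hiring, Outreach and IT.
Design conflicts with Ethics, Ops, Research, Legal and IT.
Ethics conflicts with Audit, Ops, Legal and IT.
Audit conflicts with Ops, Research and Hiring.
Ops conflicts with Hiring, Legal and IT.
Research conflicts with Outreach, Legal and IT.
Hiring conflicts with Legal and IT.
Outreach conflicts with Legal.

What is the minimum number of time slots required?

Safety, Design, Ethics, Ops, IT pairwise conflict, so at least 5 time slots are needed.
5 time slots suffice: time slot 1 → {Safety, Legal}; time slot 2 → {Ops, Research}; time slot 3 → {Audit, Outreach, IT}; time slot 4 → {Design, Hiring}; time slot 5 → {Ethics}. Every pair that conflicts lands in different time slots.

5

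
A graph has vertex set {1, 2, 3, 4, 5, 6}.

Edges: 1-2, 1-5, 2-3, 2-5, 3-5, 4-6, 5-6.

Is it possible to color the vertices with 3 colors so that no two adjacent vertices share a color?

The chromatic number is 3. 1, 2, 5 form a triangle, so at least 3 colors are needed.
3 colors suffice: 1=c, 2=b, 3=c, 4=a, 5=a, 6=b.
That is already a proper 3-coloring.

Yes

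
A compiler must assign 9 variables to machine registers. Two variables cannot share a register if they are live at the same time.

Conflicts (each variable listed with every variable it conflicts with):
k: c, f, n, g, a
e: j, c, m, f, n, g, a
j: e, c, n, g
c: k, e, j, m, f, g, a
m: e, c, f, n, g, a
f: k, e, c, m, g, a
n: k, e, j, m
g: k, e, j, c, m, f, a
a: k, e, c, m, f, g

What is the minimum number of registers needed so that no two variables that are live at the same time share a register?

e, c, m, f, g, a are mutually in conflict, so at least 6 registers are needed.
6 registers suffice: k=1, e=1, j=4, c=2, m=4, f=6, n=2, g=3, a=5. Every pair that conflicts lands in different registers.

6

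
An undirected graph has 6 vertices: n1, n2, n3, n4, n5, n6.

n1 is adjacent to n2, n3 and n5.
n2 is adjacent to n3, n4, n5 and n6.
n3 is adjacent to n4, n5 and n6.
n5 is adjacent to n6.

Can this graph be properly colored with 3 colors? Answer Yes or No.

No

n2, n3, n5, n6 are mutually adjacent (a clique of size 4), so at least 4 colors are needed.
So 3 colors are not enough.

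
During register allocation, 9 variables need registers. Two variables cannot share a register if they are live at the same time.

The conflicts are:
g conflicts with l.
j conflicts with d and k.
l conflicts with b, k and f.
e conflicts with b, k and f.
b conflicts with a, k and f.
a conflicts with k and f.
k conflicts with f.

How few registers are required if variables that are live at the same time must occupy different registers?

e, b, k, f all conflict with each other, so at least 4 registers are needed.
4 registers suffice: register 1 → {g, d, k}; register 2 → {j, f}; register 3 → {b}; register 4 → {l, e, a}. Every pair that conflicts lands in different registers.

4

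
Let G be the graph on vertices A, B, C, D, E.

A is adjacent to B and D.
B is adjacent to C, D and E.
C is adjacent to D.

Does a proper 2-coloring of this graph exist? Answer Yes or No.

A, B, D are mutually adjacent, so at least 3 colors are needed.
So 2 colors are not enough.

No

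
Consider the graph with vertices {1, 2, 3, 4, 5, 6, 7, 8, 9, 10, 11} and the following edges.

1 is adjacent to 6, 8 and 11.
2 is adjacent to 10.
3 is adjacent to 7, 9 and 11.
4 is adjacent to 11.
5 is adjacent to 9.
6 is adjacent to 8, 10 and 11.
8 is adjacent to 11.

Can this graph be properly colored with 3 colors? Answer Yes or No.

1, 6, 8, 11 form a clique, so at least 4 colors are needed.
So 3 colors are not enough.

No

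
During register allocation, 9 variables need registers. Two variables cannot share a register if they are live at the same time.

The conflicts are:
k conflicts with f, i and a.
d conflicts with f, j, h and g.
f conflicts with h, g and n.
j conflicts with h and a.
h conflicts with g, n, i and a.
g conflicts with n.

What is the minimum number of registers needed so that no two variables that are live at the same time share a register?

d, f, h, g all conflict with each other, so at least 4 registers are needed.
4 registers suffice: k=1, d=3, f=2, j=2, h=1, g=4, n=3, i=2, a=3. Every pair that conflicts lands in different registers.

4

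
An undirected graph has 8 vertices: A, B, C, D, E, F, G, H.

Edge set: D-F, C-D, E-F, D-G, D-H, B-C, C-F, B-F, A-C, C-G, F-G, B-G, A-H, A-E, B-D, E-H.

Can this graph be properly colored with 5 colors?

The chromatic number is 5. B, C, D, F, G are pairwise adjacent (a clique of size 5), so at least 5 colors are needed.
A valid assignment using 5 colors: A=green, B=purple, C=blue, D=red, E=red, F=green, G=yellow, H=blue.
That is already a proper 5-coloring.

Yes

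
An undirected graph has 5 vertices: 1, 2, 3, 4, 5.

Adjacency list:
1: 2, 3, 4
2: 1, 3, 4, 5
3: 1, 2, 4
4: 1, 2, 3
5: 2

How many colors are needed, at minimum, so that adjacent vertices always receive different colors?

1, 2, 3, 4 are mutually adjacent (a clique of size 4), so at least 4 colors are needed.
4 colors suffice: color red → {2}; color blue → {3, 5}; color green → {4}; color yellow → {1}. Each edge has distinct colors on its endpoints.

4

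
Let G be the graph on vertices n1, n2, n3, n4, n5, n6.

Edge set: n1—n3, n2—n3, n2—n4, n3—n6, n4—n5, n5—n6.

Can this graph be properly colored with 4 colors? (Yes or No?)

Yes

The chromatic number is 3. The cycle n5-n4-n2-n3-n6-n5 has odd length 5, so it cannot be 2-colored; at least 3 colors are needed.
A valid assignment using 3 colors: n1=blue, n2=blue, n3=red, n4=red, n5=blue, n6=green.
Since 4 ≥ 3, a proper 4-coloring certainly exists.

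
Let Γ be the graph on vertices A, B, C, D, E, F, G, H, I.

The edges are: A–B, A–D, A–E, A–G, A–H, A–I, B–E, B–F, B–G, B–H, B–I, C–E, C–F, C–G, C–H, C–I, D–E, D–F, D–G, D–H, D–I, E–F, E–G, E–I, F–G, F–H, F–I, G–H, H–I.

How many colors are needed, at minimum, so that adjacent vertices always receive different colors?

4

B, E, F, G are pairwise adjacent (a clique of size 4), so at least 4 colors are needed.
One proper 4-coloring: A=2, B=4, C=4, D=4, E=3, F=2, G=1, H=3, I=1. Every edge joins two different colors.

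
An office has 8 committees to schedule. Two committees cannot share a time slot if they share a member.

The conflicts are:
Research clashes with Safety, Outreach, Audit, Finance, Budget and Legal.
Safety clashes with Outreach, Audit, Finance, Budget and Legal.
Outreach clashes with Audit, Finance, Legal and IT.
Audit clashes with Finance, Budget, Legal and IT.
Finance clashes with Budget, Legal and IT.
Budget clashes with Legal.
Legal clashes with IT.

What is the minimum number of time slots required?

6

Research, Safety, Audit, Finance, Budget, Legal pairwise conflict, so at least 6 time slots are needed.
6 time slots suffice: time slot 1 → {Finance}; time slot 2 → {Legal}; time slot 3 → {Audit}; time slot 4 → {Research, IT}; time slot 5 → {Outreach, Budget}; time slot 6 → {Safety}. Every pair that conflicts lands in different time slots.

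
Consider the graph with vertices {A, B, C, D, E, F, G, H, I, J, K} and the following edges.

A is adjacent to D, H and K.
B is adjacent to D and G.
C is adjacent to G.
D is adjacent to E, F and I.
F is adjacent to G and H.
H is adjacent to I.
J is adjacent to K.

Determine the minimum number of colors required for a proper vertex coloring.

2

D and E are adjacent, so at least 2 colors are needed.
2 colors suffice: color red → {D, G, H, K}; color blue → {A, B, C, E, F, I, J}. No two adjacent vertices share a color.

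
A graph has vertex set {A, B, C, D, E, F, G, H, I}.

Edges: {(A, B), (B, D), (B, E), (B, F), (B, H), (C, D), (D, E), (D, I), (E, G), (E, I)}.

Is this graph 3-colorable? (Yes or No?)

The chromatic number is 3. B, D, E are mutually adjacent, so at least 3 colors are needed.
3 colors suffice: A=2, B=1, C=1, D=2, E=3, F=2, G=1, H=2, I=1.
That is already a proper 3-coloring.

Yes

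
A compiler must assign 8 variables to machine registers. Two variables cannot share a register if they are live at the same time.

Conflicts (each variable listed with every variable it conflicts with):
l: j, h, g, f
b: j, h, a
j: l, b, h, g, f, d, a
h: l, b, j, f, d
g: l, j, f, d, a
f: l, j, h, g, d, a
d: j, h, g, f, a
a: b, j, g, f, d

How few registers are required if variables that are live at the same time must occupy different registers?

5

j, g, f, d, a pairwise conflict, so at least 5 registers are needed.
Using 5 registers: l=4, b=2, j=1, h=3, g=3, f=2, d=4, a=5. Each listed conflict is separated.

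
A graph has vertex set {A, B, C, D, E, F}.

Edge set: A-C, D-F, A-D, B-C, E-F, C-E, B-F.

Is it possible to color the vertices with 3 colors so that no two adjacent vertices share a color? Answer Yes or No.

Yes

The chromatic number is 3. The cycle A-D-F-E-C-A has odd length 5, so it cannot be 2-colored; at least 3 colors are needed.
One proper 3-coloring: A=3, B=2, C=1, D=2, E=2, F=1.
That is already a proper 3-coloring.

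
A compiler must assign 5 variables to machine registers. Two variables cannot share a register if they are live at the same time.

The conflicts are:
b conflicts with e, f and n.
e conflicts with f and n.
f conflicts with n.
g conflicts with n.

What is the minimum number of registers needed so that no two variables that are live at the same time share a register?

4

b, e, f, n all conflict with each other, so at least 4 registers are needed.
4 registers suffice: b=4, e=2, f=3, g=2, n=1. Each listed conflict is separated.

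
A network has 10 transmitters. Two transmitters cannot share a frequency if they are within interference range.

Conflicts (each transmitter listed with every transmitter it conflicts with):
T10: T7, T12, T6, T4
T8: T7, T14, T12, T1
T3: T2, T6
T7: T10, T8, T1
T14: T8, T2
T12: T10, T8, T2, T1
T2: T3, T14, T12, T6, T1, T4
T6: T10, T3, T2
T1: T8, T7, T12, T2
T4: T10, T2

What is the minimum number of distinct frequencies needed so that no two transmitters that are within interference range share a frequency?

3

T8, T12, T1 all conflict with each other, so at least 3 frequencies are needed.
3 frequencies suffice: T10=1, T8=1, T3=3, T7=3, T14=2, T12=3, T2=1, T6=2, T1=2, T4=2. Every pair that conflicts lands in different frequencies.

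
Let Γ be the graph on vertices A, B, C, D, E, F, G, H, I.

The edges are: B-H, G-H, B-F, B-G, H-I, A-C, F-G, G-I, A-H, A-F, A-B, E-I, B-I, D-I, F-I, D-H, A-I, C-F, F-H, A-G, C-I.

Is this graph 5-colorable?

No

A, B, F, G, H, I are mutually adjacent (a clique of size 6), so at least 6 colors are needed.
So 5 colors are not enough.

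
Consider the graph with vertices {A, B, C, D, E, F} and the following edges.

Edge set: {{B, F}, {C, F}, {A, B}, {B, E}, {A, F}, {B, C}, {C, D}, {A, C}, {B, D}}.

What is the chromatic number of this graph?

4

A, B, C, F form a clique, so at least 4 colors are needed.
4 colors suffice: color 1 → {B}; color 2 → {C, E}; color 3 → {A, D}; color 4 → {F}. Each edge has distinct colors on its endpoints.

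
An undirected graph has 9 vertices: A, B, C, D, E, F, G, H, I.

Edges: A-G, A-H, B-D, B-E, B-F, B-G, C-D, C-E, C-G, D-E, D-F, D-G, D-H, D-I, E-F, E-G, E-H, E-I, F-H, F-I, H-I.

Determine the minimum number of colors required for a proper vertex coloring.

5

D, E, F, H, I are pairwise adjacent (a clique of size 5), so at least 5 colors are needed.
5 colors suffice: color red → {A, D}; color blue → {E}; color green → {F, G}; color yellow → {B, C, H}; color purple → {I}. Each edge has distinct colors on its endpoints.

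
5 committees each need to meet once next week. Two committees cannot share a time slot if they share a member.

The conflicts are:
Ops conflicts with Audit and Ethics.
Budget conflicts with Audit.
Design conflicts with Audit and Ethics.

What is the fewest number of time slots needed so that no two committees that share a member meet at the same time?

Ops and Ethics conflict, so at least 2 time slots are needed.
2 time slots suffice: time slot 1 → {Audit, Ethics}; time slot 2 → {Ops, Budget, Design}. Each listed conflict is separated.

2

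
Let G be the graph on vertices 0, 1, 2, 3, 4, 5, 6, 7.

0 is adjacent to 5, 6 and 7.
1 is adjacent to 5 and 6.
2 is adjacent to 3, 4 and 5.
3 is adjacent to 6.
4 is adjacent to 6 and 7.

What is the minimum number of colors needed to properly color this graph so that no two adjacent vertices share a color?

3

The cycle 2-4-7-0-5-2 has odd length 5, so it cannot be 2-colored; at least 3 colors are needed.
One proper 3-coloring: 0=green, 1=green, 2=red, 3=blue, 4=blue, 5=blue, 6=red, 7=red. Every edge joins two different colors.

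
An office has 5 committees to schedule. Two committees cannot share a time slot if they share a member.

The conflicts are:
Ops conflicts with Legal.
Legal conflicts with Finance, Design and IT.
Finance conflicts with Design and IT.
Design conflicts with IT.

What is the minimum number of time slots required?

Legal, Finance, Design, IT are mutually in conflict, so at least 4 time slots are needed.
4 time slots suffice: time slot 1 → {Legal}; time slot 2 → {Ops, IT}; time slot 3 → {Design}; time slot 4 → {Finance}. No two conflicting committees share a time slot.

4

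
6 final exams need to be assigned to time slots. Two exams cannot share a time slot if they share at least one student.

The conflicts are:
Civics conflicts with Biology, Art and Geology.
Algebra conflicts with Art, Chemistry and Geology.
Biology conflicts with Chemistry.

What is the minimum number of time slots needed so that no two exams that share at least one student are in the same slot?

The cycle Civics-Geology-Algebra-Chemistry-Biology-Civics has odd length 5, so it cannot be 2-colored; at least 3 time slots are needed.
3 time slots suffice: time slot 1 → {Civics, Algebra}; time slot 2 → {Biology, Art, Geology}; time slot 3 → {Chemistry}. Every pair that conflicts lands in different time slots.

3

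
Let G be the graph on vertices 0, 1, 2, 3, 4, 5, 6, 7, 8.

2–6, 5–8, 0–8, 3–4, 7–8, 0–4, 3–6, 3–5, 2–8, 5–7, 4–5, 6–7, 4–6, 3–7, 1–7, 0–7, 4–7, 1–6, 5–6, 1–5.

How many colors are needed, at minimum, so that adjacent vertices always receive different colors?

5

3, 4, 5, 6, 7 form a clique, so at least 5 colors are needed.
5 colors suffice: color a → {2, 7}; color b → {0, 5}; color c → {6, 8}; color d → {1, 4}; color e → {3}. Each edge has distinct colors on its endpoints.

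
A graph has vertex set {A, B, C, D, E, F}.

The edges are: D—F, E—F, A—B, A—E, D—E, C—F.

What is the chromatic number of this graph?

D, E, F are pairwise adjacent, so at least 3 colors are needed.
3 colors suffice: color 1 → {A, F}; color 2 → {B, C, E}; color 3 → {D}. Each edge has distinct colors on its endpoints.

3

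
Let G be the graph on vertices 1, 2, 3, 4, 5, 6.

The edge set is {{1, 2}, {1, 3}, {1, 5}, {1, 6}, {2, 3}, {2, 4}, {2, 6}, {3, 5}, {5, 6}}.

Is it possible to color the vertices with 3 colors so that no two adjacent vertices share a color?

Yes

The chromatic number is 3. 1, 2, 3 are pairwise adjacent, so at least 3 colors are needed.
3 colors suffice: 1=b, 2=a, 3=c, 4=b, 5=a, 6=c.
That is already a proper 3-coloring.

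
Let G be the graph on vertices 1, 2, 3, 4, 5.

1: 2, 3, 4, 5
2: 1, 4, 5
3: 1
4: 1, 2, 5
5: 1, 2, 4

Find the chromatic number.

1, 2, 4, 5 are mutually adjacent (a clique of size 4), so at least 4 colors are needed.
4 colors suffice: color red → {1}; color blue → {3, 4}; color green → {2}; color yellow → {5}. Each edge has distinct colors on its endpoints.

4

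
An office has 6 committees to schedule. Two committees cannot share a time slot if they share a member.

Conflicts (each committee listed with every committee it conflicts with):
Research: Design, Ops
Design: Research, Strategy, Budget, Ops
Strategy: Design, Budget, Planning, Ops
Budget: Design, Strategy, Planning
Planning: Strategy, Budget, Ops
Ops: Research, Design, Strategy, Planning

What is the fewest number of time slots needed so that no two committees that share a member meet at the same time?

3

Strategy, Budget, Planning all conflict with each other, so at least 3 time slots are needed.
Using 3 time slots: Research=2, Design=3, Strategy=2, Budget=1, Planning=3, Ops=1. Every pair that conflicts lands in different time slots.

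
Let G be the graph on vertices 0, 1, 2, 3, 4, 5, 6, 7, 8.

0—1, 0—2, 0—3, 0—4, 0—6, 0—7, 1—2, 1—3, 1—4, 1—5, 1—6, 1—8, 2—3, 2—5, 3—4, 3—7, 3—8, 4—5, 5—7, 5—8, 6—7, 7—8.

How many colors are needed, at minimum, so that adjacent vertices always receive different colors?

0, 1, 3, 4 form a clique, so at least 4 colors are needed.
4 colors suffice: color red → {1, 7}; color blue → {3, 5, 6}; color green → {0, 8}; color yellow → {2, 4}. Each edge has distinct colors on its endpoints.

4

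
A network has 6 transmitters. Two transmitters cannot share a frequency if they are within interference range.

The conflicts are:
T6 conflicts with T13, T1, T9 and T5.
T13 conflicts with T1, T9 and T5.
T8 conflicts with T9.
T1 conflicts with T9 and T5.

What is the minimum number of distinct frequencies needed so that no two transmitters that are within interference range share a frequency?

4

T6, T13, T1, T9 are mutually in conflict, so at least 4 frequencies are needed.
4 frequencies suffice: T6=3, T13=2, T8=2, T1=4, T9=1, T5=1. Each listed conflict is separated.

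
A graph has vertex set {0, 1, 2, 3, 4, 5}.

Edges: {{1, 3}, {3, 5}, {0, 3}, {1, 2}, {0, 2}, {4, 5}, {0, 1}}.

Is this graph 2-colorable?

0, 1, 3 are mutually adjacent, so at least 3 colors are needed.
So 2 colors are not enough.

No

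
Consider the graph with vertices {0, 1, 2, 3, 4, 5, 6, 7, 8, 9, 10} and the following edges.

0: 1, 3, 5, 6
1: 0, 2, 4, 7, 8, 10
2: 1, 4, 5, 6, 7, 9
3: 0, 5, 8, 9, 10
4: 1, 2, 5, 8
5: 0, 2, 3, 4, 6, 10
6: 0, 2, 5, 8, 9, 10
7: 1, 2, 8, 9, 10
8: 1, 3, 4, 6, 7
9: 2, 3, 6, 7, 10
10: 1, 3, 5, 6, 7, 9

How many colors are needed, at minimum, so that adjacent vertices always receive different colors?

1, 4, 8 are mutually adjacent, so at least 3 colors are needed.
A valid assignment using 3 colors: 0=blue, 1=green, 2=blue, 3=red, 4=red, 5=green, 6=red, 7=red, 8=blue, 9=green, 10=blue. No two adjacent vertices share a color.

3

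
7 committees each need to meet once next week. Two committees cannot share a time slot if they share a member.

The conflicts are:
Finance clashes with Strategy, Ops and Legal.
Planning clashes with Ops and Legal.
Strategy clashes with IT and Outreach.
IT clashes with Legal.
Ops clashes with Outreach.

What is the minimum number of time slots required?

Planning and Ops conflict, so at least 2 time slots are needed.
2 time slots suffice: Finance=2, Planning=2, Strategy=1, IT=2, Ops=1, Outreach=2, Legal=1. Every pair that conflicts lands in different time slots.

2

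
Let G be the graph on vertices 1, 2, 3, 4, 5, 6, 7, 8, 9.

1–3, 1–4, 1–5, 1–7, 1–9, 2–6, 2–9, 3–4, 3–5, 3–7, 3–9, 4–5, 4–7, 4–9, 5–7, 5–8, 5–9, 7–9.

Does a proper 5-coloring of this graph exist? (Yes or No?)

No

1, 3, 4, 5, 7, 9 are pairwise adjacent (a clique of size 6), so at least 6 colors are needed.
So 5 colors are not enough.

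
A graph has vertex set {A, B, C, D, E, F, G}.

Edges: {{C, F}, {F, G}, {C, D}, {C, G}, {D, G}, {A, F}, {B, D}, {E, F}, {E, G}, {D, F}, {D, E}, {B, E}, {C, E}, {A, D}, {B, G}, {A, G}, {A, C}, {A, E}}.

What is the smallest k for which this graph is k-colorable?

A, C, D, E, F, G are pairwise adjacent (a clique of size 6), so at least 6 colors are needed.
A valid assignment using 6 colors: A=4, B=4, C=5, D=1, E=2, F=6, G=3. Each edge has distinct colors on its endpoints.

6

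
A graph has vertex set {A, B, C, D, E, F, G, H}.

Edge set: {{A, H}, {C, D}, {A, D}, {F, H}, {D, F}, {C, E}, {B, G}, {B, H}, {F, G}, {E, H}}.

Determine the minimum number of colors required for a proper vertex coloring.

3

The cycle F-H-E-C-D-F has odd length 5, so it cannot be 2-colored; at least 3 colors are needed.
A valid assignment using 3 colors: A=blue, B=blue, C=green, D=red, E=blue, F=blue, G=red, H=red. No two adjacent vertices share a color.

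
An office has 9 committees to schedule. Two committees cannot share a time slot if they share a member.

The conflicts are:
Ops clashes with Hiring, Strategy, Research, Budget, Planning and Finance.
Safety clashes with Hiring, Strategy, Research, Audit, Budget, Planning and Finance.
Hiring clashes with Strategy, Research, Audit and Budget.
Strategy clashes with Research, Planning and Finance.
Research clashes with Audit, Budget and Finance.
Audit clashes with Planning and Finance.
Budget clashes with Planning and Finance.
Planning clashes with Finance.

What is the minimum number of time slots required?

4

Safety, Research, Audit, Finance pairwise conflict, so at least 4 time slots are needed.
4 time slots suffice: time slot 1 → {Ops, Safety}; time slot 2 → {Research, Planning}; time slot 3 → {Hiring, Finance}; time slot 4 → {Strategy, Audit, Budget}. Each listed conflict is separated.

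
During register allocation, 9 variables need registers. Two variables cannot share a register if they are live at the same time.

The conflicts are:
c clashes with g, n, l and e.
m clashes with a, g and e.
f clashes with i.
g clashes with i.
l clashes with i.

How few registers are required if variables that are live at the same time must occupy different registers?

2

l and i conflict, so at least 2 registers are needed.
2 registers suffice: register 1 → {c, m, i}; register 2 → {a, f, g, n, l, e}. Each listed conflict is separated.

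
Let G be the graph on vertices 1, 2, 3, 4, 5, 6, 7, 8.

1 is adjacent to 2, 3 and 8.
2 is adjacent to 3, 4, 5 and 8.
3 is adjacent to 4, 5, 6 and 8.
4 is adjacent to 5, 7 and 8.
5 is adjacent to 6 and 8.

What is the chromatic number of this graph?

2, 3, 4, 5, 8 are mutually adjacent (a clique of size 5), so at least 5 colors are needed.
5 colors suffice: 1=b, 2=d, 3=a, 4=b, 5=c, 6=b, 7=a, 8=e. Each edge has distinct colors on its endpoints.

5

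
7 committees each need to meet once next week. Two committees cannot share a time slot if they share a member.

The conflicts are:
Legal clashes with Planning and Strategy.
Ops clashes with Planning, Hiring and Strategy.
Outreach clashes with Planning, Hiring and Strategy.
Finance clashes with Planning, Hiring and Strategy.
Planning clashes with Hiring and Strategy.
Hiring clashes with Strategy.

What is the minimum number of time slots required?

Outreach, Planning, Hiring, Strategy are mutually in conflict, so at least 4 time slots are needed.
4 time slots suffice: Legal=3, Ops=4, Outreach=4, Finance=4, Planning=2, Hiring=3, Strategy=1. Each listed conflict is separated.

4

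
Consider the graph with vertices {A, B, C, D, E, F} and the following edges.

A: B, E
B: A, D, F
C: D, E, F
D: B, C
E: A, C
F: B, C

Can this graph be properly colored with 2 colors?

The cycle C-D-B-A-E-C has odd length 5, so it cannot be 2-colored; at least 3 colors are needed.
So 2 colors are not enough.

No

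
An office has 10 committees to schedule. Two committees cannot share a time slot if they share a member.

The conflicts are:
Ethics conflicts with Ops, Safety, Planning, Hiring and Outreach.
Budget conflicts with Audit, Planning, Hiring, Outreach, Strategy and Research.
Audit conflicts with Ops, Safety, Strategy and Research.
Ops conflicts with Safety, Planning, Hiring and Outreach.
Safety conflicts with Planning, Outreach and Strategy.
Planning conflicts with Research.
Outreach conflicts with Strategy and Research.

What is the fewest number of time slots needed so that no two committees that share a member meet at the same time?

Ethics, Ops, Safety, Planning are mutually in conflict, so at least 4 time slots are needed.
Using 4 time slots: Ethics=4, Budget=1, Audit=2, Ops=1, Safety=3, Planning=2, Hiring=2, Outreach=2, Strategy=4, Research=3. Every pair that conflicts lands in different time slots.

4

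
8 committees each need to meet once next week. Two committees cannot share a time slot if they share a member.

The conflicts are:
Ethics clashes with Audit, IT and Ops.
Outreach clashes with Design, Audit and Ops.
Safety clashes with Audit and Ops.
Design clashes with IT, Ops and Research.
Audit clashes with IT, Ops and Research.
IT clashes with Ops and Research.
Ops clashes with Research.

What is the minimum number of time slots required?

4

Design, IT, Ops, Research all conflict with each other, so at least 4 time slots are needed.
4 time slots suffice: time slot 1 → {Ops}; time slot 2 → {Design, Audit}; time slot 3 → {Outreach, Safety, IT}; time slot 4 → {Ethics, Research}. Each listed conflict is separated.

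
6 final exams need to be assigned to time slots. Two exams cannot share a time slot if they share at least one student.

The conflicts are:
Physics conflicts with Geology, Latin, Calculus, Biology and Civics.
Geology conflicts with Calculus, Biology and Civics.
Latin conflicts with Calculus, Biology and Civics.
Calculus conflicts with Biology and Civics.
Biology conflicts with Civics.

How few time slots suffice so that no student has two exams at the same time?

Physics, Latin, Calculus, Biology, Civics are mutually in conflict, so at least 5 time slots are needed.
5 time slots suffice: time slot 1 → {Civics}; time slot 2 → {Biology}; time slot 3 → {Physics}; time slot 4 → {Calculus}; time slot 5 → {Geology, Latin}. Each listed conflict is separated.

5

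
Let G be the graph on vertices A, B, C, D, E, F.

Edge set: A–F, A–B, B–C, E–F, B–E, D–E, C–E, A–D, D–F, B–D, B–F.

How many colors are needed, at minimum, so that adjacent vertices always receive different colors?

4

B, D, E, F are pairwise adjacent (a clique of size 4), so at least 4 colors are needed.
One proper 4-coloring: A=3, B=1, C=2, D=2, E=3, F=4. Each edge has distinct colors on its endpoints.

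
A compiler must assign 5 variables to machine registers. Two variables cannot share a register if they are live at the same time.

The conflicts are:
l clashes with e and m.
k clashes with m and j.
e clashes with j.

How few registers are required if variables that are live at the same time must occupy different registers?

The cycle l-e-j-k-m-l has odd length 5, so it cannot be 2-colored; at least 3 registers are needed.
Using 3 registers: l=1, k=3, e=2, m=2, j=1. Each listed conflict is separated.

3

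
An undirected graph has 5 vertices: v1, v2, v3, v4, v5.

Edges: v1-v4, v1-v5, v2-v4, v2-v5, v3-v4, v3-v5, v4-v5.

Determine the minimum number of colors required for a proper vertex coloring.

3

v1, v4, v5 form a triangle, so at least 3 colors are needed.
3 colors suffice: color R → {v5}; color B → {v4}; color G → {v1, v2, v3}. No two adjacent vertices share a color.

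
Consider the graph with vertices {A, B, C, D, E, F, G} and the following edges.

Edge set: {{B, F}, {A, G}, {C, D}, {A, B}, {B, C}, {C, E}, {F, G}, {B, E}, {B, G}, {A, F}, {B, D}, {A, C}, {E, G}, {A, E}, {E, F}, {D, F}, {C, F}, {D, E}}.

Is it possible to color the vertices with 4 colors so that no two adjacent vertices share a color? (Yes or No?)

No

A, B, E, F, G are mutually adjacent (a clique of size 5), so at least 5 colors are needed.
So 4 colors are not enough.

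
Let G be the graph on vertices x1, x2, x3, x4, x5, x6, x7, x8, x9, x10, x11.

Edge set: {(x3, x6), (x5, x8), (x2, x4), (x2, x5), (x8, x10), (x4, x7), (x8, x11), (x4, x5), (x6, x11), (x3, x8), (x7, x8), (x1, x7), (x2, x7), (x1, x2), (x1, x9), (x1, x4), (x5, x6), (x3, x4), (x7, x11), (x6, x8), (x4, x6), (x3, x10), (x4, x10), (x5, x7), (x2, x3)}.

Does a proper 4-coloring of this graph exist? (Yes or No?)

The chromatic number is 4. x2, x4, x5, x7 are mutually adjacent (a clique of size 4), so at least 4 colors are needed.
A valid assignment using 4 colors: x1=4, x2=3, x3=2, x4=1, x5=4, x6=3, x7=2, x8=1, x9=1, x10=3, x11=4.
That is already a proper 4-coloring.

Yes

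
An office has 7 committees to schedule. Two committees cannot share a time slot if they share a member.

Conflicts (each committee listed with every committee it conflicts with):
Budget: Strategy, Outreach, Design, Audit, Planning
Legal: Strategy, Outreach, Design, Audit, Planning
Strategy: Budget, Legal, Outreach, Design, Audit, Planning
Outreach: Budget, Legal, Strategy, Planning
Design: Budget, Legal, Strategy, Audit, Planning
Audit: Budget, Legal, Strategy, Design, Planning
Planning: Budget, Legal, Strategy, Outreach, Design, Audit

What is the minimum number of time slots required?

5

Legal, Strategy, Design, Audit, Planning all conflict with each other, so at least 5 time slots are needed.
5 time slots suffice: time slot 1 → {Planning}; time slot 2 → {Strategy}; time slot 3 → {Outreach, Audit}; time slot 4 → {Budget, Legal}; time slot 5 → {Design}. Every pair that conflicts lands in different time slots.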